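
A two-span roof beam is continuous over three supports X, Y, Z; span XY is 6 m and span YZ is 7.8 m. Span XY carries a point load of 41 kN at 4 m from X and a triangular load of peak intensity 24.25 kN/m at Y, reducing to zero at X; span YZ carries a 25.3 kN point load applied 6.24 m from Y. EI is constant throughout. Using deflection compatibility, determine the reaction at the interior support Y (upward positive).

Insert a hinge at Y; M_Y is the redundant, and each span becomes simply supported.
Rotations at Y on the released spans (each span's end-slope, ×1/EI):
  span XY: point load 41 at a = 4: Pab(L + a)/(6LEI) = 91.11/EI
  span XY: triangular load, peak 24.25: w₀L³/(45EI) = 116.4/EI
  span YZ: point load 25.3 at a = 6.24: Pab(L + b)/(6LEI) = 49.26/EI
  relative rotation θ_0 = (207.5 + 49.26)/EI = 256.8/EI
A unit hogging moment at Y produces rotation L₁/(3EI) + L₂/(3EI) = 4.6/EI.
Slope continuity at Y: θ_0 = M_Y·4.6/EI, so M_Y = 256.8/4.6 = 55.82 kN·m (hogging).
Span XY, ΣM about X with M_Y applied at Y: R_Y^{XY}·6 = 455 + 55.82, so R_Y^{XY} = 85.14 kN and R_X = 113.8 − 85.14 = 28.61 kN.
Span YZ, ΣM about Z: R_Y^{YZ}·7.8 = 39.47 + 55.82, so R_Y^{YZ} = 12.22 kN and R_Z = 25.3 − 12.22 = 13.08 kN.
R_Y = 85.14 + 12.22 = 97.35 kN.

R_Y = 97.35 kN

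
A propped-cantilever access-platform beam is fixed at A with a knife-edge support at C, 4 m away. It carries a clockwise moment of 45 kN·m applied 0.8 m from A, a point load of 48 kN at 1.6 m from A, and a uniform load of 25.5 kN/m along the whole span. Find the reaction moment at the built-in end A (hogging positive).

Choose R_C as the redundant. The primary structure is the cantilever fixed at A.
Downward deflection at the released point C due to the loads:
  clockwise couple 45 at a = 0.8: M₀a(2L − a)/(2EI) = 129.6/EI
  point load 48 at a = 1.6: Pa²(3L − a)/(6EI) = 213/EI
  UDL 25.5: wL⁴/(8EI) = 816/EI
  δ_0 = 1159/EI
Tip deflection under a unit load at C: L³/(3EI) = 21.33/EI.
Compatibility at C: δ_0 − R_C·δ_{CC} = 0, so R_C = 1159/21.33 = 54.31 kN.
Moment equilibrium about A: M_A = Σ(load moments about A) − R_C·L = 325.8 − 54.31×4 = 108.6 kN·m.

M_A = 108.6 kN·m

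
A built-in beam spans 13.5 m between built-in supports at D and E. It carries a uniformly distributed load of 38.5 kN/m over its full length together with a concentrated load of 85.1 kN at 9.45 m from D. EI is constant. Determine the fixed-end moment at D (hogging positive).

Take the two fixed-end moments M_D, M_E as redundants; the released structure is the simple span DE.
On the primary (simply-supported) span, the end slopes from the loading are:
  at D: UDL 38.5: wL³/(24EI) = 3947/EI
  at E: UDL 38.5: wL³/(24EI) = 3947/EI
  at D: point load 85.1 at a = 9.45: Pab(L + b)/(6LEI) = 705.7/EI
  at E: point load 85.1 at a = 9.45: Pab(L + a)/(6LEI) = 922.8/EI
  θ_D0 = 4653/EI,  θ_E0 = 4870/EI
Flexibility coefficients: a unit moment at one end gives L/(3EI) there and L/(6EI) at the far end, so f₁₁ = f₂₂ = 4.5/EI and f₁₂ = f₂₁ = 2.25/EI.
Compatibility — zero rotation at each built-in end:
  4.5 M_D + 2.25 M_E = 4653
  2.25 M_D + 4.5 M_E = 4870
Solving the pair gives M_D = 657.1 kN·m and M_E = 753.6 kN·m (hogging).

M_D = 657.1 kN·m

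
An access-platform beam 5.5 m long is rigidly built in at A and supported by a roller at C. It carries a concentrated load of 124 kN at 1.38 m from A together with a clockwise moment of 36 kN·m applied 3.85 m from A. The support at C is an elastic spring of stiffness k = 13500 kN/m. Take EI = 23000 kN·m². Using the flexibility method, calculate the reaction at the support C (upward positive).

Release the roller at C. Primary structure: cantilever fixed at A.
Free-end deflection of the primary structure under the applied loading (downward +):
  point load 124 at a = 1.38: Pa²(3L − a)/(6EI) = 595.1/EI
  clockwise couple 36 at a = 3.85: M₀a(2L − a)/(2EI) = 495.5/EI
  δ_0 = 1091/EI
Flexibility coefficient — unit upward force at C: δ_{CC} = L³/(3EI) = 55.46/EI.
With EI = 23000 kN·m²: δ_0 = 0.047417 m and δ_{CC} = 0.002411 m/kN.
Compatibility — the spring shortens by R_C/k under the reaction it provides: δ_0 − R_C·δ_{CC} = R_C/k. With 1/k = 0.000074 m/kN, R_C = δ_0 / (δ_{CC} + 1/k) = 0.047417 / (0.002411 + 0.000074) = 19.08 kN.

R_C = 19.08 kN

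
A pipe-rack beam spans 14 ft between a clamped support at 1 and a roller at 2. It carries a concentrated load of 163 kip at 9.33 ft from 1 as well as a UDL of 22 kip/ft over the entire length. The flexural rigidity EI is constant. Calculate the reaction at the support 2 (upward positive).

Take the reaction at 2 as the redundant and release it; the primary structure is a cantilever fixed at 1.
Deflection at 2 on the released cantilever, summing each load's contribution:
  point load 163 at a = 9.33: Pa²(3L − a)/(6EI) = 77259/EI
  UDL 22: wL⁴/(8EI) = 105644/EI
  δ_0 = 182903/EI
Tip deflection under a unit load at 2: L³/(3EI) = 914.7/EI.
Compatibility at 2: δ_0 − R_2·δ_{22} = 0, so R_2 = 182903/914.7 = 200 kip.

R_2 = 200 kip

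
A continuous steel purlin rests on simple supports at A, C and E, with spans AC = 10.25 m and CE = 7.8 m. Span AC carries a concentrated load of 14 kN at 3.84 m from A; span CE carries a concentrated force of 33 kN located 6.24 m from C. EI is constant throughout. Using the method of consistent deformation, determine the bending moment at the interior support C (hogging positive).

Release continuity at C by inserting a hinge; the redundant is the internal moment M_C. The primary structure is two simply-supported spans AC and CE.
Rotations at C on the released spans (each span's end-slope, ×1/EI):
  span AC: point load 14 at a = 3.84: Pab(L + a)/(6LEI) = 78.95/EI
  span CE: point load 33 at a = 6.24: Pab(L + b)/(6LEI) = 64.25/EI
  relative rotation θ_0 = (78.95 + 64.25)/EI = 143.2/EI
A unit hogging moment at C produces rotation L₁/(3EI) + L₂/(3EI) = 6.017/EI.
Compatibility: M_C·(L₁+L₂)/(3EI) = θ_0, giving M_C = 23.8 kN·m (hogging).

M_C = 23.8 kN·m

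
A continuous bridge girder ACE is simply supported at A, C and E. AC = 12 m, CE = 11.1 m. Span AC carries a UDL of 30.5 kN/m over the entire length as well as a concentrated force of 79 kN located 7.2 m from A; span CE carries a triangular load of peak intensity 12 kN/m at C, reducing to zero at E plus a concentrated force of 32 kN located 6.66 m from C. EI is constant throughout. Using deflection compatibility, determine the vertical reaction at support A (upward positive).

Insert a hinge at C; M_C is the redundant, and each span becomes simply supported.
Discontinuity in slope at C on the released structure — sum the simple-span end rotations:
  span AC: UDL 30.5: wL³/(24EI) = 2196/EI
  span AC: point load 79 at a = 7.2: Pab(L + a)/(6LEI) = 728.1/EI
  span CE: triangular load, peak 12: w₀L³/(45EI) = 364.7/EI
  span CE: point load 32 at a = 6.66: Pab(L + b)/(6LEI) = 220.8/EI
  relative rotation θ_0 = (2924 + 585.5)/EI = 3510/EI
A unit hogging moment at C produces rotation L₁/(3EI) + L₂/(3EI) = 7.7/EI.
Compatibility: M_C·(L₁+L₂)/(3EI) = θ_0, giving M_C = 455.8 kN·m (hogging).
Span AC, ΣM about A with M_C applied at C: R_C^{AC}·12 = 2765 + 455.8, so R_C^{AC} = 268.4 kN and R_A = 445 − 268.4 = 176.6 kN.

R_A = 176.6 kN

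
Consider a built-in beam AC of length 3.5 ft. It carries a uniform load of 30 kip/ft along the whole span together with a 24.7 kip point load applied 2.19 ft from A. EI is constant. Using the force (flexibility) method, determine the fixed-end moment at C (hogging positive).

Take the two fixed-end moments M_A, M_C as redundants; the released structure is the simple span AC.
Simple-span end rotations at A and C under the given loads:
  at A: UDL 30: wL³/(24EI) = 53.59/EI
  at C: UDL 30: wL³/(24EI) = 53.59/EI
  at A: point load 24.7 at a = 2.19: Pab(L + b)/(6LEI) = 16.23/EI
  at C: point load 24.7 at a = 2.19: Pab(L + a)/(6LEI) = 19.2/EI
  θ_A0 = 69.82/EI,  θ_C0 = 72.79/EI
Flexibility coefficients: a unit moment at one end gives L/(3EI) there and L/(6EI) at the far end, so f₁₁ = f₂₂ = 1.167/EI and f₁₂ = f₂₁ = 0.5833/EI.
Compatibility — zero rotation at each built-in end:
  1.167 M_A + 0.5833 M_C = 69.82
  0.5833 M_A + 1.167 M_C = 72.79
Solving the pair gives M_A = 38.2 kip·ft and M_C = 43.29 kip·ft (hogging).

M_C = 43.29 kip·ft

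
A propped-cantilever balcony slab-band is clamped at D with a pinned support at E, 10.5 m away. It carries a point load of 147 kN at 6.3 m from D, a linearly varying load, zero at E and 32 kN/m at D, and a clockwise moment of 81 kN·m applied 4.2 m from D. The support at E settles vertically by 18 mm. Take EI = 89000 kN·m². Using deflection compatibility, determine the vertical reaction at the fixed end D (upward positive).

R_D = 214.6 kN

Release the roller at E. Primary structure: cantilever fixed at D.
Deflection at E on the released cantilever, summing each load's contribution:
  point load 147 at a = 6.3: Pa²(3L − a)/(6EI) = 24505/EI
  triangular load, peak 32 at the fixed end: w₀L⁴/(30EI) = 12965/EI
  clockwise couple 81 at a = 4.2: M₀a(2L − a)/(2EI) = 2858/EI
  δ_0 = 40328/EI
Tip deflection under a unit load at E: L³/(3EI) = 385.9/EI.
With EI = 89000 kN·m²: δ_0 = 0.45312 m and δ_{EE} = 0.004336 m/kN.
Compatibility — the beam at E must follow the support down by 0.018 m: δ_0 − R_E·δ_{EE} = 0.018, so R_E = (0.45312 − 0.018)/0.004336 = 100.4 kN.
Vertical equilibrium: R_D = ΣP − R_E = 315 − 100.4 = 214.6 kN.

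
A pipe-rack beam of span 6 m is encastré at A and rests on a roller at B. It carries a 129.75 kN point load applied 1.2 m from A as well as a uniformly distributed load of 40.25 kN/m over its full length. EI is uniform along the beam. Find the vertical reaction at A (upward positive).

Remove the prop at B; the released (primary) structure is a cantilever built in at A.
Downward deflection at the released point B due to the loads:
  point load 129.75 at a = 1.2: Pa²(3L − a)/(6EI) = 523.2/EI
  UDL 40.25: wL⁴/(8EI) = 6520/EI
  δ_0 = 7044/EI
Tip deflection under a unit load at B: L³/(3EI) = 72/EI.
Compatibility at B: δ_0 − R_B·δ_{BB} = 0, so R_B = 7044/72 = 97.83 kN.
Vertical equilibrium: R_A = ΣP − R_B = 371.2 − 97.83 = 273.4 kN.

R_A = 273.4 kN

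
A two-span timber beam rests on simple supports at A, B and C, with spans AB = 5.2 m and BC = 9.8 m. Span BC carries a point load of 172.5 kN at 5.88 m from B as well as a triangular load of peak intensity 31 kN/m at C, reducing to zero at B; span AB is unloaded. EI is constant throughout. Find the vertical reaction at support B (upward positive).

Insert a hinge at B; M_B is the redundant, and each span becomes simply supported.
Rotations at B on the released spans (each span's end-slope, ×1/EI):
  span BC: point load 172.5 at a = 5.88: Pab(L + b)/(6LEI) = 927.7/EI
  span BC: triangular load, peak 31: 7w₀L³/(360EI) = 567.3/EI
  relative rotation θ_0 = (0 + 1495)/EI = 1495/EI
A unit hogging moment at B produces rotation L₁/(3EI) + L₂/(3EI) = 5/EI.
Compatibility: M_B·(L₁+L₂)/(3EI) = θ_0, giving M_B = 299 kN·m (hogging).
Span AB, ΣM about A with M_B applied at B: R_B^{AB}·5.2 = 0 + 299, so R_B^{AB} = 57.5 kN and R_A = 0 − 57.5 = -57.5 kN.
Span BC, ΣM about C: R_B^{BC}·9.8 = 1172 + 299, so R_B^{BC} = 150.1 kN and R_C = 324.4 − 150.1 = 174.3 kN.
R_B = 57.5 + 150.1 = 207.6 kN.

R_B = 207.6 kN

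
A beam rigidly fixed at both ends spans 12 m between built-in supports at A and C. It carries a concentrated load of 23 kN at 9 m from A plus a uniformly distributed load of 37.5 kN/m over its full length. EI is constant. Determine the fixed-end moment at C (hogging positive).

Take the two fixed-end moments M_A, M_C as redundants; the released structure is the simple span AC.
Simple-span end rotations at A and C under the given loads:
  at A: point load 23 at a = 9: Pab(L + b)/(6LEI) = 129.4/EI
  at C: point load 23 at a = 9: Pab(L + a)/(6LEI) = 181.1/EI
  at A: UDL 37.5: wL³/(24EI) = 2700/EI
  at C: UDL 37.5: wL³/(24EI) = 2700/EI
  θ_A0 = 2829/EI,  θ_C0 = 2881/EI
Flexibility coefficients: a unit moment at one end gives L/(3EI) there and L/(6EI) at the far end, so f₁₁ = f₂₂ = 4/EI and f₁₂ = f₂₁ = 2/EI.
Compatibility — zero rotation at each built-in end:
  4 M_A + 2 M_C = 2829
  2 M_A + 4 M_C = 2881
Solving the pair gives M_A = 462.9 kN·m and M_C = 488.8 kN·m (hogging).

M_C = 488.8 kN·m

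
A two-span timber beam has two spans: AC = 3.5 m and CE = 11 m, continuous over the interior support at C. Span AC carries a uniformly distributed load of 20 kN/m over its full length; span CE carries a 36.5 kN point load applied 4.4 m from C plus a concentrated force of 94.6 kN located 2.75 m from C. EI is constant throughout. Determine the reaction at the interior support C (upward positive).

R_C = 201.4 kN

Insert a hinge at C; M_C is the redundant, and each span becomes simply supported.
End slopes at the hinge C, treating each span as simply supported:
  span AC: UDL 20: wL³/(24EI) = 35.73/EI
  span CE: point load 36.5 at a = 4.4: Pab(L + b)/(6LEI) = 282.7/EI
  span CE: point load 94.6 at a = 2.75: Pab(L + b)/(6LEI) = 626/EI
  relative rotation θ_0 = (35.73 + 908.6)/EI = 944.4/EI
A unit hogging moment at C produces rotation L₁/(3EI) + L₂/(3EI) = 4.833/EI.
Slope continuity at C: θ_0 = M_C·4.833/EI, so M_C = 944.4/4.833 = 195.4 kN·m (hogging).
Span AC, ΣM about A with M_C applied at C: R_C^{AC}·3.5 = 122.5 + 195.4, so R_C^{AC} = 90.82 kN and R_A = 70 − 90.82 = -20.82 kN.
Span CE, ΣM about E: R_C^{CE}·11 = 1021 + 195.4, so R_C^{CE} = 110.6 kN and R_E = 131.1 − 110.6 = 20.49 kN.
R_C = 90.82 + 110.6 = 201.4 kN.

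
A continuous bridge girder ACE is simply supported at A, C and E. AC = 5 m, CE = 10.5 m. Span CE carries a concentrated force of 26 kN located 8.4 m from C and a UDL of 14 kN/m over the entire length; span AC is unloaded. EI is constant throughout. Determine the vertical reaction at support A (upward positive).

R_A = -29.69 kN

Take M_C as the redundant. Released structure: two simple spans AC and CE with a hinge at C.
Discontinuity in slope at C on the released structure — sum the simple-span end rotations:
  span CE: point load 26 at a = 8.4: Pab(L + b)/(6LEI) = 91.73/EI
  span CE: UDL 14: wL³/(24EI) = 675.3/EI
  relative rotation θ_0 = (0 + 767)/EI = 767/EI
A unit hogging moment at C produces rotation L₁/(3EI) + L₂/(3EI) = 5.167/EI.
Compatibility: M_C·(L₁+L₂)/(3EI) = θ_0, giving M_C = 148.5 kN·m (hogging).
Span AC, ΣM about A with M_C applied at C: R_C^{AC}·5 = 0 + 148.5, so R_C^{AC} = 29.69 kN and R_A = 0 − 29.69 = -29.69 kN.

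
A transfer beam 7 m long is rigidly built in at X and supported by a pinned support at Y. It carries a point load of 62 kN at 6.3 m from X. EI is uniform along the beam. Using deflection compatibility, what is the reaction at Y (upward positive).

R_Y = 52.73 kN

Release the roller at Y. Primary structure: cantilever fixed at X.
Deflection at Y on the released cantilever, summing each load's contribution:
  point load 62 at a = 6.3: Pa²(3L − a)/(6EI) = 6029/EI
Tip deflection under a unit load at Y: L³/(3EI) = 114.3/EI.
Compatibility at Y: δ_0 − R_Y·δ_{YY} = 0, so R_Y = 6029/114.3 = 52.73 kN.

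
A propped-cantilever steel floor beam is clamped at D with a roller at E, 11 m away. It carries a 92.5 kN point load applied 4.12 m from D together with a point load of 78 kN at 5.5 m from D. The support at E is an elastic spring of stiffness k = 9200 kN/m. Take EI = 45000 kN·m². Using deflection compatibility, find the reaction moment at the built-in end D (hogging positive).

M_D = 359.6 kN·m

Choose R_E as the redundant. The primary structure is the cantilever fixed at D.
Downward deflection at the released point E due to the loads:
  point load 92.5 at a = 4.12: Pa²(3L − a)/(6EI) = 7558/EI
  point load 78 at a = 5.5: Pa²(3L − a)/(6EI) = 10814/EI
  δ_0 = 18372/EI
Flexibility coefficient — unit upward force at E: δ_{EE} = L³/(3EI) = 443.7/EI.
With EI = 45000 kN·m²: δ_0 = 0.40827 m and δ_{EE} = 0.009859 m/kN.
Compatibility — the spring shortens by R_E/k under the reaction it provides: δ_0 − R_E·δ_{EE} = R_E/k. With 1/k = 0.000109 m/kN, R_E = δ_0 / (δ_{EE} + 1/k) = 0.40827 / (0.009859 + 0.000109) = 40.96 kN.
Moment equilibrium about D: M_D = Σ(load moments about D) − R_E·L = 810.1 − 40.96×11 = 359.6 kN·m.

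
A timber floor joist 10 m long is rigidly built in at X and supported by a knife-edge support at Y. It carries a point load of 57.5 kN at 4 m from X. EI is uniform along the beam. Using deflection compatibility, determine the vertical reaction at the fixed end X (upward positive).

Release the roller at Y. Primary structure: cantilever fixed at X.
Free-end deflection of the primary structure under the applied loading (downward +):
  point load 57.5 at a = 4: Pa²(3L − a)/(6EI) = 3987/EI
Flexibility coefficient — unit upward force at Y: δ_{YY} = L³/(3EI) = 333.3/EI.
Compatibility at Y: δ_0 − R_Y·δ_{YY} = 0, so R_Y = 3987/333.3 = 11.96 kN.
Vertical equilibrium: R_X = ΣP − R_Y = 57.5 − 11.96 = 45.54 kN.

R_X = 45.54 kN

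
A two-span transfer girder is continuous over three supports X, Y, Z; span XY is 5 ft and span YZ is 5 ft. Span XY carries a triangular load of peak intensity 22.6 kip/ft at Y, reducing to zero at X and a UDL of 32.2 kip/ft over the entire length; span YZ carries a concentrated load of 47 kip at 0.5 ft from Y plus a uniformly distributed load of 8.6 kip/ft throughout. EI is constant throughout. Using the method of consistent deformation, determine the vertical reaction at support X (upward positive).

R_X = 80.81 kip

Release continuity at Y by inserting a hinge; the redundant is the internal moment M_Y. The primary structure is two simply-supported spans XY and YZ.
Rotations at Y on the released spans (each span's end-slope, ×1/EI):
  span XY: triangular load, peak 22.6: w₀L³/(45EI) = 62.78/EI
  span XY: UDL 32.2: wL³/(24EI) = 167.7/EI
  span YZ: point load 47 at a = 0.5: Pab(L + b)/(6LEI) = 33.49/EI
  span YZ: UDL 8.6: wL³/(24EI) = 44.79/EI
  relative rotation θ_0 = (230.5 + 78.28)/EI = 308.8/EI
A unit hogging moment at Y produces rotation L₁/(3EI) + L₂/(3EI) = 3.333/EI.
Compatibility: M_Y·(L₁+L₂)/(3EI) = θ_0, giving M_Y = 92.63 kip·ft (hogging).
Span XY, ΣM about X with M_Y applied at Y: R_Y^{XY}·5 = 590.8 + 92.63, so R_Y^{XY} = 136.7 kip and R_X = 217.5 − 136.7 = 80.81 kip.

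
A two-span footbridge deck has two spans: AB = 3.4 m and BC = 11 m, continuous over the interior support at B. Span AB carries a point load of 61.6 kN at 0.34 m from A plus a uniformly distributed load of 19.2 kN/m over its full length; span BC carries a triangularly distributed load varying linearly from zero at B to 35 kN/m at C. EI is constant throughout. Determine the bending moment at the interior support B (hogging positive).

Release continuity at B by inserting a hinge; the redundant is the internal moment M_B. The primary structure is two simply-supported spans AB and BC.
End slopes at the hinge B, treating each span as simply supported:
  span AB: point load 61.6 at a = 0.34: Pab(L + a)/(6LEI) = 11.75/EI
  span AB: UDL 19.2: wL³/(24EI) = 31.44/EI
  span BC: triangular load, peak 35: 7w₀L³/(360EI) = 905.8/EI
  relative rotation θ_0 = (43.19 + 905.8)/EI = 949/EI
A unit hogging moment at B produces rotation L₁/(3EI) + L₂/(3EI) = 4.8/EI.
Slope continuity at B: θ_0 = M_B·4.8/EI, so M_B = 949/4.8 = 197.7 kN·m (hogging).

M_B = 197.7 kN·m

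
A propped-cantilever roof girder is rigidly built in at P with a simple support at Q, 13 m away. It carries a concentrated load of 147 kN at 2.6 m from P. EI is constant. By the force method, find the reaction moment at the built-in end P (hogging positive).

M_P = 275.2 kN·m

Release the roller at Q. Primary structure: cantilever fixed at P.
Primary-structure tip deflection at Q by superposition:
  point load 147 at a = 2.6: Pa²(3L − a)/(6EI) = 6029/EI
Tip deflection under a unit load at Q: L³/(3EI) = 732.3/EI.
Compatibility at Q: δ_0 − R_Q·δ_{QQ} = 0, so R_Q = 6029/732.3 = 8.232 kN.
Moment equilibrium about P: M_P = Σ(load moments about P) − R_Q·L = 382.2 − 8.232×13 = 275.2 kN·m.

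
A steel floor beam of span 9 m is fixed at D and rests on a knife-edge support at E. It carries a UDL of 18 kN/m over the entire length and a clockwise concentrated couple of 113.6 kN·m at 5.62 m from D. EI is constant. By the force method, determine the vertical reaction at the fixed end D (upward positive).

Remove the prop at E; the released (primary) structure is a cantilever built in at D.
Deflection at E on the released cantilever, summing each load's contribution:
  UDL 18: wL⁴/(8EI) = 14762/EI
  clockwise couple 113.6 at a = 5.62: M₀a(2L − a)/(2EI) = 3952/EI
  δ_0 = 18714/EI
Tip deflection under a unit load at E: L³/(3EI) = 243/EI.
The prop prevents deflection at E: R_E = δ_0/δ_{EE} = 18714/243 = 77.01 kN.
Vertical equilibrium: R_D = ΣP − R_E = 162 − 77.01 = 84.99 kN.

R_D = 84.99 kN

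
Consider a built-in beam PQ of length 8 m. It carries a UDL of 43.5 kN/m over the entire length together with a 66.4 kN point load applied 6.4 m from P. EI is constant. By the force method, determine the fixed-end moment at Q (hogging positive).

M_Q = 300 kN·m

Release both end moments; the primary structure is a simply-supported span PQ with redundants M_P and M_Q.
On the primary (simply-supported) span, the end slopes from the loading are:
  at P: UDL 43.5: wL³/(24EI) = 928/EI
  at Q: UDL 43.5: wL³/(24EI) = 928/EI
  at P: point load 66.4 at a = 6.4: Pab(L + b)/(6LEI) = 136/EI
  at Q: point load 66.4 at a = 6.4: Pab(L + a)/(6LEI) = 204/EI
  θ_P0 = 1064/EI,  θ_Q0 = 1132/EI
Flexibility coefficients: a unit moment at one end gives L/(3EI) there and L/(6EI) at the far end, so f₁₁ = f₂₂ = 2.667/EI and f₁₂ = f₂₁ = 1.333/EI.
Compatibility — zero rotation at each built-in end:
  2.667 M_P + 1.333 M_Q = 1064
  1.333 M_P + 2.667 M_Q = 1132
Solving the pair gives M_P = 249 kN·m and M_Q = 300 kN·m (hogging).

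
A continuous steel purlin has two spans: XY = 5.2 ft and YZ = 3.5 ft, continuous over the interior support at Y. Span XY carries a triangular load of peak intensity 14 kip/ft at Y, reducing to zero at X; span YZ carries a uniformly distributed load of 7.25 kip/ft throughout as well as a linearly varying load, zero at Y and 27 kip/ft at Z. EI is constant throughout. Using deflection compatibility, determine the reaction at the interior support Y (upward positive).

R_Y = 65.76 kip

Insert a hinge at Y; M_Y is the redundant, and each span becomes simply supported.
End slopes at the hinge Y, treating each span as simply supported:
  span XY: triangular load, peak 14: w₀L³/(45EI) = 43.74/EI
  span YZ: UDL 7.25: wL³/(24EI) = 12.95/EI
  span YZ: triangular load, peak 27: 7w₀L³/(360EI) = 22.51/EI
  relative rotation θ_0 = (43.74 + 35.46)/EI = 79.21/EI
A unit hogging moment at Y produces rotation L₁/(3EI) + L₂/(3EI) = 2.9/EI.
Slope continuity at Y: θ_0 = M_Y·2.9/EI, so M_Y = 79.21/2.9 = 27.31 kip·ft (hogging).
Span XY, ΣM about X with M_Y applied at Y: R_Y^{XY}·5.2 = 126.2 + 27.31, so R_Y^{XY} = 29.52 kip and R_X = 36.4 − 29.52 = 6.881 kip.
Span YZ, ΣM about Z: R_Y^{YZ}·3.5 = 99.53 + 27.31, so R_Y^{YZ} = 36.24 kip and R_Z = 72.62 − 36.24 = 36.38 kip.
R_Y = 29.52 + 36.24 = 65.76 kip.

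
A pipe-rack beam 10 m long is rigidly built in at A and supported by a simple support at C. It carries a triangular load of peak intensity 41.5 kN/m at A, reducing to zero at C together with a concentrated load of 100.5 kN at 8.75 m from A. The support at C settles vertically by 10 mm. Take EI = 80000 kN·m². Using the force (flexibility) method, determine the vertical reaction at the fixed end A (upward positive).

Release the roller at C. Primary structure: cantilever fixed at A.
Free-end deflection of the primary structure under the applied loading (downward +):
  triangular load, peak 41.5 at the fixed end: w₀L⁴/(30EI) = 13833/EI
  point load 100.5 at a = 8.75: Pa²(3L − a)/(6EI) = 27251/EI
  δ_0 = 41085/EI
Flexibility coefficient — unit upward force at C: δ_{CC} = L³/(3EI) = 333.3/EI.
With EI = 80000 kN·m²: δ_0 = 0.51356 m and δ_{CC} = 0.004167 m/kN.
Compatibility — the beam at C must follow the support down by 0.01 m: δ_0 − R_C·δ_{CC} = 0.01, so R_C = (0.51356 − 0.01)/0.004167 = 120.9 kN.
Vertical equilibrium: R_A = ΣP − R_C = 308 − 120.9 = 187.1 kN.

R_A = 187.1 kN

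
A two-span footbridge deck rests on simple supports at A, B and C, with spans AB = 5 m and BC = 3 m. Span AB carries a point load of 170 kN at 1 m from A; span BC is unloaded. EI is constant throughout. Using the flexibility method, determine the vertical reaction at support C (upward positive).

R_C = -17 kN

Take M_B as the redundant. Released structure: two simple spans AB and BC with a hinge at B.
End slopes at the hinge B, treating each span as simply supported:
  span AB: point load 170 at a = 1: Pab(L + a)/(6LEI) = 136/EI
  relative rotation θ_0 = (136 + 0)/EI = 136/EI
A unit hogging moment at B produces rotation L₁/(3EI) + L₂/(3EI) = 2.667/EI.
Slope continuity at B: θ_0 = M_B·2.667/EI, so M_B = 136/2.667 = 51 kN·m (hogging).
Span BC, ΣM about C: R_B^{BC}·3 = 0 + 51, so R_B^{BC} = 17 kN and R_C = 0 − 17 = -17 kN.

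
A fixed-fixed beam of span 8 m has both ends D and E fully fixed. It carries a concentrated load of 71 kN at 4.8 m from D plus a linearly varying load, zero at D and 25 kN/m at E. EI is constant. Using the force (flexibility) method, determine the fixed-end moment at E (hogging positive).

M_E = 161.8 kN·m

Take the two fixed-end moments M_D, M_E as redundants; the released structure is the simple span DE.
End rotations of the released simple span under the applied load (×1/EI):
  at D: point load 71 at a = 4.8: Pab(L + b)/(6LEI) = 254.5/EI
  at E: point load 71 at a = 4.8: Pab(L + a)/(6LEI) = 290.8/EI
  at D: triangular load, peak 25: 7w₀L³/(360EI) = 248.9/EI
  at E: triangular load, peak 25: w₀L³/(45EI) = 284.4/EI
  θ_D0 = 503.4/EI,  θ_E0 = 575.3/EI
Flexibility coefficients: a unit moment at one end gives L/(3EI) there and L/(6EI) at the far end, so f₁₁ = f₂₂ = 2.667/EI and f₁₂ = f₂₁ = 1.333/EI.
Compatibility — zero rotation at each built-in end:
  2.667 M_D + 1.333 M_E = 503.4
  1.333 M_D + 2.667 M_E = 575.3
Solving the pair gives M_D = 107.9 kN·m and M_E = 161.8 kN·m (hogging).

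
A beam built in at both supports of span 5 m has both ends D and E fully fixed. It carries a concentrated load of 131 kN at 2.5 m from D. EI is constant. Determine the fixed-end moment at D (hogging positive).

M_D = 81.88 kN·m

Take the two fixed-end moments M_D, M_E as redundants; the released structure is the simple span DE.
End rotations of the released simple span under the applied load (×1/EI):
  at D: point load 131 at a = 2.5: Pab(L + b)/(6LEI) = 204.7/EI
  at E: point load 131 at a = 2.5: Pab(L + a)/(6LEI) = 204.7/EI
  θ_D0 = 204.7/EI,  θ_E0 = 204.7/EI
Flexibility coefficients: a unit moment at one end gives L/(3EI) there and L/(6EI) at the far end, so f₁₁ = f₂₂ = 1.667/EI and f₁₂ = f₂₁ = 0.8333/EI.
Compatibility — zero rotation at each built-in end:
  1.667 M_D + 0.8333 M_E = 204.7
  0.8333 M_D + 1.667 M_E = 204.7
Solving the pair gives M_D = 81.88 kN·m and M_E = 81.88 kN·m (hogging).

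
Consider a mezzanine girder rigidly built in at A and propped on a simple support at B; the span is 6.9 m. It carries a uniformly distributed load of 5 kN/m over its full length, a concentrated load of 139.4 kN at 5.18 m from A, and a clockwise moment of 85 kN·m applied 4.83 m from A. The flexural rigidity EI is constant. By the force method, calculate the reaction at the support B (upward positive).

R_B = 118.1 kN

Take the reaction at B as the redundant and release it; the primary structure is a cantilever fixed at A.
Primary-structure tip deflection at B by superposition:
  UDL 5: wL⁴/(8EI) = 1417/EI
  point load 139.4 at a = 5.18: Pa²(3L − a)/(6EI) = 9675/EI
  clockwise couple 85 at a = 4.83: M₀a(2L − a)/(2EI) = 1841/EI
  δ_0 = 12933/EI
Tip deflection under a unit load at B: L³/(3EI) = 109.5/EI.
Compatibility at B: δ_0 − R_B·δ_{BB} = 0, so R_B = 12933/109.5 = 118.1 kN.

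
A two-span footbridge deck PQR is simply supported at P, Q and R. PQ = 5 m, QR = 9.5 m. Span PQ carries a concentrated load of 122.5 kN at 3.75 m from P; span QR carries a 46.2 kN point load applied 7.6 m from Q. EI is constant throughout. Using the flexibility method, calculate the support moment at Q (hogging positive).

Insert a hinge at Q; M_Q is the redundant, and each span becomes simply supported.
Rotations at Q on the released spans (each span's end-slope, ×1/EI):
  span PQ: point load 122.5 at a = 3.75: Pab(L + a)/(6LEI) = 167.5/EI
  span QR: point load 46.2 at a = 7.6: Pab(L + b)/(6LEI) = 133.4/EI
  relative rotation θ_0 = (167.5 + 133.4)/EI = 300.9/EI
A unit hogging moment at Q produces rotation L₁/(3EI) + L₂/(3EI) = 4.833/EI.
Compatibility: M_Q·(L₁+L₂)/(3EI) = θ_0, giving M_Q = 62.26 kN·m (hogging).

M_Q = 62.26 kN·m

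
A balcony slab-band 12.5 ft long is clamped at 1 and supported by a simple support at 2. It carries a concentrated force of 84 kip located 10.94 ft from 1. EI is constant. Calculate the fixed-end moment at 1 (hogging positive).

Release the roller at 2. Primary structure: cantilever fixed at 1.
Downward deflection at the released point 2 due to the loads:
  point load 84 at a = 10.94: Pa²(3L − a)/(6EI) = 44503/EI
Tip deflection under a unit load at 2: L³/(3EI) = 651/EI.
Compatibility at 2: δ_0 − R_2·δ_{22} = 0, so R_2 = 44503/651 = 68.36 kip.
Moment equilibrium about 1: M_1 = Σ(load moments about 1) − R_2·L = 919 − 68.36×12.5 = 64.5 kip·ft.

M_1 = 64.5 kip·ft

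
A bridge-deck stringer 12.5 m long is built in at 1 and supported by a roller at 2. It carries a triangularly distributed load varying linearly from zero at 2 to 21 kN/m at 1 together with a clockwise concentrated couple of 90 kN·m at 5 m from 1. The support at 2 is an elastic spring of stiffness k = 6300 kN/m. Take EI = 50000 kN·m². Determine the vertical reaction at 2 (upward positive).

R_2 = 32.76 kN

Release the roller at 2. Primary structure: cantilever fixed at 1.
Free-end deflection of the primary structure under the applied loading (downward +):
  triangular load, peak 21 at the fixed end: w₀L⁴/(30EI) = 17090/EI
  clockwise couple 90 at a = 5: M₀a(2L − a)/(2EI) = 4500/EI
  δ_0 = 21590/EI
Tip deflection under a unit load at 2: L³/(3EI) = 651/EI.
With EI = 50000 kN·m²: δ_0 = 0.4318 m and δ_{22} = 0.013021 m/kN.
Compatibility — the spring shortens by R_2/k under the reaction it provides: δ_0 − R_2·δ_{22} = R_2/k. With 1/k = 0.000159 m/kN, R_2 = δ_0 / (δ_{22} + 1/k) = 0.4318 / (0.013021 + 0.000159) = 32.76 kN.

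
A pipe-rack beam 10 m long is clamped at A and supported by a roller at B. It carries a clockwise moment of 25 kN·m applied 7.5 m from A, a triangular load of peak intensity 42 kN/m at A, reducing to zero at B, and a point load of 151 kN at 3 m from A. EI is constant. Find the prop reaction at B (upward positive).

Release the roller at B. Primary structure: cantilever fixed at A.
Primary-structure tip deflection at B by superposition:
  clockwise couple 25 at a = 7.5: M₀a(2L − a)/(2EI) = 1172/EI
  triangular load, peak 42 at the fixed end: w₀L⁴/(30EI) = 14000/EI
  point load 151 at a = 3: Pa²(3L − a)/(6EI) = 6116/EI
  δ_0 = 21287/EI
Tip deflection under a unit load at B: L³/(3EI) = 333.3/EI.
Compatibility at B: δ_0 − R_B·δ_{BB} = 0, so R_B = 21287/333.3 = 63.86 kN.

R_B = 63.86 kN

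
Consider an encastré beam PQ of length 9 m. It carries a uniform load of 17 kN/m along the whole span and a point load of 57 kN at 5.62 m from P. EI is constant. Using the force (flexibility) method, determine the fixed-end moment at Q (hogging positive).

M_Q = 189.9 kN·m

Release both end moments; the primary structure is a simply-supported span PQ with redundants M_P and M_Q.
On the primary (simply-supported) span, the end slopes from the loading are:
  at P: UDL 17: wL³/(24EI) = 516.4/EI
  at Q: UDL 17: wL³/(24EI) = 516.4/EI
  at P: point load 57 at a = 5.62: Pab(L + b)/(6LEI) = 248.2/EI
  at Q: point load 57 at a = 5.62: Pab(L + a)/(6LEI) = 293.1/EI
  θ_P0 = 764.6/EI,  θ_Q0 = 809.5/EI
Flexibility coefficients: a unit moment at one end gives L/(3EI) there and L/(6EI) at the far end, so f₁₁ = f₂₂ = 3/EI and f₁₂ = f₂₁ = 1.5/EI.
Compatibility — zero rotation at each built-in end:
  3 M_P + 1.5 M_Q = 764.6
  1.5 M_P + 3 M_Q = 809.5
Solving the pair gives M_P = 159.9 kN·m and M_Q = 189.9 kN·m (hogging).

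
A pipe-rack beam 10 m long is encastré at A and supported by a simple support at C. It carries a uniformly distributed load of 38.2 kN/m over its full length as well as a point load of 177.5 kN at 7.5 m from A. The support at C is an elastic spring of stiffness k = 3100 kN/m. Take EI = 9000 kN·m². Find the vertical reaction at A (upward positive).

R_A = 306.1 kN

Choose R_C as the redundant. The primary structure is the cantilever fixed at A.
Deflection at C on the released cantilever, summing each load's contribution:
  UDL 38.2: wL⁴/(8EI) = 47750/EI
  point load 177.5 at a = 7.5: Pa²(3L − a)/(6EI) = 37441/EI
  δ_0 = 85191/EI
Tip deflection under a unit load at C: L³/(3EI) = 333.3/EI.
With EI = 9000 kN·m²: δ_0 = 9.4657 m and δ_{CC} = 0.037037 m/kN.
Compatibility — the spring shortens by R_C/k under the reaction it provides: δ_0 − R_C·δ_{CC} = R_C/k. With 1/k = 0.000323 m/kN, R_C = δ_0 / (δ_{CC} + 1/k) = 9.4657 / (0.037037 + 0.000323) = 253.4 kN.
Vertical equilibrium: R_A = ΣP − R_C = 559.5 − 253.4 = 306.1 kN.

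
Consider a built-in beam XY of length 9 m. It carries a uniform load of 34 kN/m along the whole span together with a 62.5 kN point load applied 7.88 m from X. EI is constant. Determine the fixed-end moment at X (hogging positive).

Release both end moments; the primary structure is a simply-supported span XY with redundants M_X and M_Y.
Simple-span end rotations at X and Y under the given loads:
  at X: UDL 34: wL³/(24EI) = 1033/EI
  at Y: UDL 34: wL³/(24EI) = 1033/EI
  at X: point load 62.5 at a = 7.88: Pab(L + b)/(6LEI) = 103.4/EI
  at Y: point load 62.5 at a = 7.88: Pab(L + a)/(6LEI) = 172.4/EI
  θ_X0 = 1136/EI,  θ_Y0 = 1205/EI
Flexibility coefficients: a unit moment at one end gives L/(3EI) there and L/(6EI) at the far end, so f₁₁ = f₂₂ = 3/EI and f₁₂ = f₂₁ = 1.5/EI.
Compatibility — zero rotation at each built-in end:
  3 M_X + 1.5 M_Y = 1136
  1.5 M_X + 3 M_Y = 1205
Solving the pair gives M_X = 237.1 kN·m and M_Y = 283.2 kN·m (hogging).

M_X = 237.1 kN·m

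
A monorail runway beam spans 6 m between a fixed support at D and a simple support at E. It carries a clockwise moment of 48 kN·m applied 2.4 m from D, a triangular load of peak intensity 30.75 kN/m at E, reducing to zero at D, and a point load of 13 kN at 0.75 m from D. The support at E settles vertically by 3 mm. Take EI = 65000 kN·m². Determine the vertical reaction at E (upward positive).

R_E = 56 kN

Choose R_E as the redundant. The primary structure is the cantilever fixed at D.
Deflection at E on the released cantilever, summing each load's contribution:
  clockwise couple 48 at a = 2.4: M₀a(2L − a)/(2EI) = 553/EI
  triangular load, peak 30.75 at the free end: 11w₀L⁴/(120EI) = 3653/EI
  point load 13 at a = 0.75: Pa²(3L − a)/(6EI) = 21.02/EI
  δ_0 = 4227/EI
Flexibility coefficient — unit upward force at E: δ_{EE} = L³/(3EI) = 72/EI.
With EI = 65000 kN·m²: δ_0 = 0.065032 m and δ_{EE} = 0.001108 m/kN.
Compatibility — the beam at E must follow the support down by 0.003 m: δ_0 − R_E·δ_{EE} = 0.003, so R_E = (0.065032 − 0.003)/0.001108 = 56 kN.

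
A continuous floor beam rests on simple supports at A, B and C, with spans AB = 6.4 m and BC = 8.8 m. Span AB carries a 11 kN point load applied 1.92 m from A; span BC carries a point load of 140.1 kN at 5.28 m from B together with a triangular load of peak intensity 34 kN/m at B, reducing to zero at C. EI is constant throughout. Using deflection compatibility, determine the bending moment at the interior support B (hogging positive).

M_B = 225.6 kN·m

Release continuity at B by inserting a hinge; the redundant is the internal moment M_B. The primary structure is two simply-supported spans AB and BC.
Rotations at B on the released spans (each span's end-slope, ×1/EI):
  span AB: point load 11 at a = 1.92: Pab(L + a)/(6LEI) = 20.5/EI
  span BC: point load 140.1 at a = 5.28: Pab(L + b)/(6LEI) = 607.6/EI
  span BC: triangular load, peak 34: w₀L³/(45EI) = 514.9/EI
  relative rotation θ_0 = (20.5 + 1122)/EI = 1143/EI
A unit hogging moment at B produces rotation L₁/(3EI) + L₂/(3EI) = 5.067/EI.
Slope continuity at B: θ_0 = M_B·5.067/EI, so M_B = 1143/5.067 = 225.6 kN·m (hogging).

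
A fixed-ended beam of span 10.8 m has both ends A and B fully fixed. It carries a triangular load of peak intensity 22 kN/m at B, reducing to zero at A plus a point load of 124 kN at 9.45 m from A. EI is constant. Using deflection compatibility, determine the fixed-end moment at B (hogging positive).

Take the two fixed-end moments M_A, M_B as redundants; the released structure is the simple span AB.
On the primary (simply-supported) span, the end slopes from the loading are:
  at A: triangular load, peak 22: 7w₀L³/(360EI) = 538.9/EI
  at B: triangular load, peak 22: w₀L³/(45EI) = 615.9/EI
  at A: point load 124 at a = 9.45: Pab(L + b)/(6LEI) = 296.6/EI
  at B: point load 124 at a = 9.45: Pab(L + a)/(6LEI) = 494.4/EI
  θ_A0 = 835.5/EI,  θ_B0 = 1110/EI
Flexibility coefficients: a unit moment at one end gives L/(3EI) there and L/(6EI) at the far end, so f₁₁ = f₂₂ = 3.6/EI and f₁₂ = f₂₁ = 1.8/EI.
Compatibility — zero rotation at each built-in end:
  3.6 M_A + 1.8 M_B = 835.5
  1.8 M_A + 3.6 M_B = 1110
Solving the pair gives M_A = 103.8 kN·m and M_B = 256.5 kN·m (hogging).

M_B = 256.5 kN·m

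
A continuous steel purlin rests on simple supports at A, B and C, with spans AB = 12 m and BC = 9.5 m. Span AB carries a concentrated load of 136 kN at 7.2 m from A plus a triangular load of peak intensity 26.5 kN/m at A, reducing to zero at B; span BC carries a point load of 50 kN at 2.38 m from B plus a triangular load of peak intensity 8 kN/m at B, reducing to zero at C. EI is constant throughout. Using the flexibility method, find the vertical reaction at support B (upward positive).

Take M_B as the redundant. Released structure: two simple spans AB and BC with a hinge at B.
Rotations at B on the released spans (each span's end-slope, ×1/EI):
  span AB: point load 136 at a = 7.2: Pab(L + a)/(6LEI) = 1253/EI
  span AB: triangular load, peak 26.5: 7w₀L³/(360EI) = 890.4/EI
  span BC: point load 50 at a = 2.38: Pab(L + b)/(6LEI) = 247/EI
  span BC: triangular load, peak 8: w₀L³/(45EI) = 152.4/EI
  relative rotation θ_0 = (2144 + 399.5)/EI = 2543/EI
A unit hogging moment at B produces rotation L₁/(3EI) + L₂/(3EI) = 7.167/EI.
Compatibility: M_B·(L₁+L₂)/(3EI) = θ_0, giving M_B = 354.9 kN·m (hogging).
Span AB, ΣM about A with M_B applied at B: R_B^{AB}·12 = 1615 + 354.9, so R_B^{AB} = 164.2 kN and R_A = 295 − 164.2 = 130.8 kN.
Span BC, ΣM about C: R_B^{BC}·9.5 = 596.7 + 354.9, so R_B^{BC} = 100.2 kN and R_C = 88 − 100.2 = -12.16 kN.
R_B = 164.2 + 100.2 = 264.3 kN.

R_B = 264.3 kN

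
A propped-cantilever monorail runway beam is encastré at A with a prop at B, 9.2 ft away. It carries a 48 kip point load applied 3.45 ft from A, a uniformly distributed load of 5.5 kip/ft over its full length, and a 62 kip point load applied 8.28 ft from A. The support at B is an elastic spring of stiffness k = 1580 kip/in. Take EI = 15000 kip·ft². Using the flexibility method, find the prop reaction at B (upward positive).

Remove the prop at B; the released (primary) structure is a cantilever built in at A.
Free-end deflection of the primary structure under the applied loading (downward +):
  point load 48 at a = 3.45: Pa²(3L − a)/(6EI) = 2300/EI
  UDL 5.5: wL⁴/(8EI) = 4925/EI
  point load 62 at a = 8.28: Pa²(3L − a)/(6EI) = 13687/EI
  δ_0 = 20912/EI
Tip deflection under a unit load at B: L³/(3EI) = 259.6/EI.
With EI = 15000 kip·ft²: δ_0 = 1.3941 ft and δ_{BB} = 0.017304 ft/kip.
Compatibility — the spring shortens by R_B/k under the reaction it provides: δ_0 − R_B·δ_{BB} = R_B/k. With 1/k = 1/(1580×12) ft/kip = 0.000053 ft/kip, R_B = δ_0 / (δ_{BB} + 1/k) = 1.3941 / (0.017304 + 0.000053) = 80.32 kip.

R_B = 80.32 kip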